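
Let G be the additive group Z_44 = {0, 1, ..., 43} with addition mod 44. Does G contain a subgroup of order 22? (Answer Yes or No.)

22 | 44. A subgroup of order 22 is {0, 2, 4, 6, 8, 10, 12, 14, 16, 18, 20, 22, 24, 26, 28, 30, 32, 34, 36, 38, 40, 42}.

Yes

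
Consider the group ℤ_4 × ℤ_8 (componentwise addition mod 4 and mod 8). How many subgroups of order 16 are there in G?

3

|G| = 32 and 16 | 32, so subgroups of order 16 are possible by Lagrange.
The subgroups of order 16 are: {(0,0), (0,1), (0,2), (0,3), (0,4), (0,5), (0,6), (0,7), (2,0), (2,1), (2,2), (2,3), (2,4), (2,5), (2,6), (2,7)}; {(0,0), (0,2), (0,4), (0,6), (1,0), (1,2), (1,4), (1,6), (2,0), (2,2), (2,4), (2,6), (3,0), (3,2), (3,4), (3,6)}; {(0,0), (0,2), (0,4), (0,6), (1,1), (1,3), (1,5), (1,7), (2,0), (2,2), (2,4), (2,6), (3,1), (3,3), (3,5), (3,7)}.
So G has 3 subgroups of order 16.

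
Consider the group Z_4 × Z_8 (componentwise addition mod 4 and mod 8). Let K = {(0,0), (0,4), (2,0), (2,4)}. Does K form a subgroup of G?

|K| = 4 divides |G| = 32, consistent with Lagrange.
K contains the identity, every element's inverse is in K, and K is closed under +: it is a subgroup.

Yes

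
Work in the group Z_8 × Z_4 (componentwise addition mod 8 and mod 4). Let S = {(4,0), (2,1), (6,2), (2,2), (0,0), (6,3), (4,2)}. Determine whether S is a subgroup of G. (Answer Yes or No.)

|S| = 7 does not divide |G| = 32, so by Lagrange S is not a subgroup.

No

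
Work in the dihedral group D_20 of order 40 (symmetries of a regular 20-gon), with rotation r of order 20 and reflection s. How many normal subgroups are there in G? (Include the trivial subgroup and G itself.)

G has 48 subgroups. Checking conjugation-invariance by order — order 1: 1/1 normal; order 2: 1/21 normal; order 4: 1/11 normal; order 5: 1/1 normal; order 8: 0/5 normal; order 10: 1/5 normal; order 20: 3/3 normal; order 40: 1/1 normal.
Total normal subgroups: 9.

9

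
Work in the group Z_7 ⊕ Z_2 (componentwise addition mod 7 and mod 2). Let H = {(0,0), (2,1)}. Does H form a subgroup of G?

No

(2,1) ∈ H but its inverse (5,1) ∉ H, so H is not a subgroup.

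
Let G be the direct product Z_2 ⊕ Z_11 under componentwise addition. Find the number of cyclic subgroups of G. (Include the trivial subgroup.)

4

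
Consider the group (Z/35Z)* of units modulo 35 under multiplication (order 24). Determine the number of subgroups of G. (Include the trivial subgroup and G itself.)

16

|G| = 24, so by Lagrange every subgroup order divides 24. Divisors: 1, 2, 3, 4, 6, 8, 12, 24.
Subgroups by order — order 1: 1; order 2: 3; order 3: 1; order 4: 3; order 6: 3; order 8: 1; order 12: 3; order 24: 1.
Total: 1 + 3 + 1 + 3 + 3 + 1 + 3 + 1 = 16.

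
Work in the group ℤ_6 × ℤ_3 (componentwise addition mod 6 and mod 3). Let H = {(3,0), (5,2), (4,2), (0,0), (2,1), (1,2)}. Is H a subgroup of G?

No

(5,2) ∈ H but its inverse (1,1) ∉ H, so H is not a subgroup.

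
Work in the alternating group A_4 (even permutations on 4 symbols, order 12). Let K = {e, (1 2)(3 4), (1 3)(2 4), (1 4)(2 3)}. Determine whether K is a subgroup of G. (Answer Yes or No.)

|K| = 4 divides |G| = 12, consistent with Lagrange.
K contains the identity, every element's inverse is in K, and K is closed under ∘: it is a subgroup.

Yes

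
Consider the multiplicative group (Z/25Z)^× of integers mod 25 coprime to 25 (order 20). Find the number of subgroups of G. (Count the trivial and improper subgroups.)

6

|G| = 20, so by Lagrange every subgroup order divides 20. Divisors: 1, 2, 4, 5, 10, 20.
Subgroups by order — order 1: 1; order 2: 1; order 4: 1; order 5: 1; order 10: 1; order 20: 1.
Total: 1 + 1 + 1 + 1 + 1 + 1 = 6.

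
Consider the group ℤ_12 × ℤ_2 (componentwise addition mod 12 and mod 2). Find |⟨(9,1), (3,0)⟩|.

|⟨(9,1)⟩| = 4 and |⟨(3,0)⟩| = 4, so |H| is a multiple of lcm(4, 4) = 4 and divides |G| = 24.
Closing under the operation: H = {(0,0), (0,1), (3,0), (3,1), (6,0), (6,1), (9,0), (9,1)}, so |H| = 8.

8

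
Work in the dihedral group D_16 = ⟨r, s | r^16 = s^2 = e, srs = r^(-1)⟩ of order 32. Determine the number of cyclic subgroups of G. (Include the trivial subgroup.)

21

Group the elements of G by the cyclic subgroup they generate; each cyclic subgroup of order d accounts for φ(d) elements.
Cyclic subgroups by order — order 1: 1; order 2: 17; order 4: 1; order 8: 1; order 16: 1.
Total: 21.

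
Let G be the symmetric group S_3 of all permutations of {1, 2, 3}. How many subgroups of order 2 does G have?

3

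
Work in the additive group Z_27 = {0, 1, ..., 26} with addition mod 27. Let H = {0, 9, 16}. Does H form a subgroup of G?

No

9 ∈ H but its inverse 18 ∉ H, so H is not a subgroup.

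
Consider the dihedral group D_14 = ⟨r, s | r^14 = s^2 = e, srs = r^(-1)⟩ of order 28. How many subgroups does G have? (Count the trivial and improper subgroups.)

|G| = 28, so by Lagrange every subgroup order divides 28. Divisors: 1, 2, 4, 7, 14, 28.
Subgroups by order — order 1: 1; order 2: 15; order 4: 7; order 7: 1; order 14: 3; order 28: 1.
Total: 1 + 15 + 7 + 1 + 3 + 1 = 28.

28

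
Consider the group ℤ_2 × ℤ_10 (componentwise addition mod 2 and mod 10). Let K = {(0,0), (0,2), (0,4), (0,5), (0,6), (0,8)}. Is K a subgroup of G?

No

|K| = 6 does not divide |G| = 20, so by Lagrange K is not a subgroup.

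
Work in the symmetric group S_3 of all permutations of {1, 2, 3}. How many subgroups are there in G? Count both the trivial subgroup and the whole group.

|G| = 6, so by Lagrange every subgroup order divides 6. Divisors: 1, 2, 3, 6.
Subgroups by order — order 1: 1; order 2: 3; order 3: 1; order 6: 1.
Total: 1 + 3 + 1 + 1 = 6.

6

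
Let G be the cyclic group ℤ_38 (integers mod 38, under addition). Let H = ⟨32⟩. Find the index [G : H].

2

|⟨32⟩| = 19 and |G| = 38.
By Lagrange, [G : H] = |G|/|H| = 38/19 = 2.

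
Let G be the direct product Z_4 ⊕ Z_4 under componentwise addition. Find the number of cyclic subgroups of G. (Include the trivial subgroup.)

10

A cyclic subgroup of order d is generated by each of its φ(d) elements of order d, so the cyclic subgroups of order d number (#elements of order d)/φ(d).
Cyclic subgroups by order — order 1: 1; order 2: 3; order 4: 6.
Total: 10.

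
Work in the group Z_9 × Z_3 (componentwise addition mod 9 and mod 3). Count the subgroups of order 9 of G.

4

|G| = 27 and 9 | 27, so subgroups of order 9 are possible by Lagrange.
The subgroups of order 9 are: {(0,0), (0,1), (0,2), (3,0), (3,1), (3,2), (6,0), (6,1), (6,2)}; {(0,0), (1,0), (2,0), (3,0), (4,0), (5,0), (6,0), (7,0), (8,0)}; {(0,0), (1,1), (2,2), (3,0), (4,1), (5,2), (6,0), (7,1), (8,2)}; {(0,0), (1,2), (2,1), (3,0), (4,2), (5,1), (6,0), (7,2), (8,1)}.
So G has 4 subgroups of order 9.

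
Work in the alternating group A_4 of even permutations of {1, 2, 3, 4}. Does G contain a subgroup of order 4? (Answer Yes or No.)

Yes

4 | 12. A subgroup of order 4 is {e, (1 2)(3 4), (1 3)(2 4), (1 4)(2 3)}.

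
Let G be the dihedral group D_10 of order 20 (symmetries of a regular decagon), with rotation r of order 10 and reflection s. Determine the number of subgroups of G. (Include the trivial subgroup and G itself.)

|G| = 20, so by Lagrange every subgroup order divides 20. Divisors: 1, 2, 4, 5, 10, 20.
Subgroups by order — order 1: 1; order 2: 11; order 4: 5; order 5: 1; order 10: 3; order 20: 1.
Total: 1 + 11 + 5 + 1 + 3 + 1 = 22.

22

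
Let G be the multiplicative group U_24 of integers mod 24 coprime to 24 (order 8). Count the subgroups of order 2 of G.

|G| = 8 and 2 | 8, so subgroups of order 2 are possible by Lagrange.
The subgroups of order 2 are: {1, 11}; {1, 13}; {1, 17}; {1, 19}; … (7 in all).
So G has 7 subgroups of order 2.

7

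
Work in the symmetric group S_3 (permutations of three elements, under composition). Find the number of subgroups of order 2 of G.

|G| = 6 and 2 | 6, so subgroups of order 2 are possible by Lagrange.
The subgroups of order 2 are: {e, (1 2)}; {e, (1 3)}; {e, (2 3)}.
So G has 3 subgroups of order 2.

3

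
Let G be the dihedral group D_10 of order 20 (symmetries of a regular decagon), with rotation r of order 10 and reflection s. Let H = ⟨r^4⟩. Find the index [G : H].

4

|⟨r^4⟩| = 5 and |G| = 20.
By Lagrange, [G : H] = |G|/|H| = 20/5 = 4.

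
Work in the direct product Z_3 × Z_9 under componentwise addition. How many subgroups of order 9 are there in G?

|G| = 27 and 9 | 27, so subgroups of order 9 are possible by Lagrange.
The subgroups of order 9 are: {(0,0), (0,1), (0,2), (0,3), (0,4), (0,5), (0,6), (0,7), (0,8)}; {(0,0), (0,3), (0,6), (1,0), (1,3), (1,6), (2,0), (2,3), (2,6)}; {(0,0), (0,3), (0,6), (1,1), (1,4), (1,7), (2,2), (2,5), (2,8)}; {(0,0), (0,3), (0,6), (1,2), (1,5), (1,8), (2,1), (2,4), (2,7)}.
So G has 4 subgroups of order 9.

4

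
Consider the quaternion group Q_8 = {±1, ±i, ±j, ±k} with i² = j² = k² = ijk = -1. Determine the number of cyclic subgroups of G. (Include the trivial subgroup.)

5

Each element a generates a cyclic subgroup ⟨a⟩; distinct elements may generate the same one (a cyclic group of order d has φ(d) generators).
Cyclic subgroups by order — order 1: 1; order 2: 1; order 4: 3.
Total: 5.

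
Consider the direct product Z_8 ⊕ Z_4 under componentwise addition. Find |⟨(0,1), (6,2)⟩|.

16

|⟨(0,1)⟩| = 4 and |⟨(6,2)⟩| = 4, so |H| is a multiple of lcm(4, 4) = 4 and divides |G| = 32.
Closing under the operation: H = {(0,0), (0,1), (0,2), (0,3), (2,0), (2,1), (2,2), (2,3), (4,0), (4,1), (4,2), (4,3), (6,0), (6,1), (6,2), (6,3)}, so |H| = 16.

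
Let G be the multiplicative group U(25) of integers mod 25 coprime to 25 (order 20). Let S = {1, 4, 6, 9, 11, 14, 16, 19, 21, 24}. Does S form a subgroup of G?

Yes

|S| = 10 divides |G| = 20, consistent with Lagrange.
S contains the identity, every element's inverse is in S, and S is closed under ·: it is a subgroup.
In fact S = ⟨4⟩.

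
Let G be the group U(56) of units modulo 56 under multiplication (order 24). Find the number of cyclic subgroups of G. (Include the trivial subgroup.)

16

A cyclic subgroup of order d is generated by each of its φ(d) elements of order d, so the cyclic subgroups of order d number (#elements of order d)/φ(d).
Cyclic subgroups by order — order 1: 1; order 2: 7; order 3: 1; order 6: 7.
Total: 16.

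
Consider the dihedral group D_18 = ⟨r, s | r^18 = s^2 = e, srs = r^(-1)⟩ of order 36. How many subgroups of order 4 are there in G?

|G| = 36 and 4 | 36, so subgroups of order 4 are possible by Lagrange.
The subgroups of order 4 are: {e, r^9, rs, r^10s}; {e, r^9, r^2s, r^11s}; {e, r^9, r^3s, r^12s}; {e, r^9, r^4s, r^13s}; … (9 in all).
So G has 9 subgroups of order 4.

9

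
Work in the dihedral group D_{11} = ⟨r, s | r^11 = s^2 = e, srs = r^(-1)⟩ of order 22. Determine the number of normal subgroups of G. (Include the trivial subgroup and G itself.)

G has 14 subgroups. Checking conjugation-invariance by order — order 1: 1/1 normal; order 2: 0/11 normal; order 11: 1/1 normal; order 22: 1/1 normal.
Total normal subgroups: 3.

3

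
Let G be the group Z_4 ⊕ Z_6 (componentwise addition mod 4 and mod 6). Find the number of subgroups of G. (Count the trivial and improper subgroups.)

16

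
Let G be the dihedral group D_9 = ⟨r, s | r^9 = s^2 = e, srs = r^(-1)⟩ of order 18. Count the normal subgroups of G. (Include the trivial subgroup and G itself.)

4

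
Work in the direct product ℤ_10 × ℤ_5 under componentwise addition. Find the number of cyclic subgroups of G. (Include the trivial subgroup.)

14

Group the elements of G by the cyclic subgroup they generate; each cyclic subgroup of order d accounts for φ(d) elements.
Cyclic subgroups by order — order 1: 1; order 2: 1; order 5: 6; order 10: 6.
Total: 14.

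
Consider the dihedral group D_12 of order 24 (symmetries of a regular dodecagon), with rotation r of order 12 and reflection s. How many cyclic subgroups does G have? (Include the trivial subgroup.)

Group the elements of G by the cyclic subgroup they generate; each cyclic subgroup of order d accounts for φ(d) elements.
Cyclic subgroups by order — order 1: 1; order 2: 13; order 3: 1; order 4: 1; order 6: 1; order 12: 1.
Total: 18.

18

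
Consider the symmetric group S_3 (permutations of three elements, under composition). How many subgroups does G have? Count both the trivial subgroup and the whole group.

|G| = 6, so by Lagrange every subgroup order divides 6. Divisors: 1, 2, 3, 6.
Subgroups by order — order 1: 1; order 2: 3; order 3: 1; order 6: 1.
Total: 1 + 3 + 1 + 1 = 6.

6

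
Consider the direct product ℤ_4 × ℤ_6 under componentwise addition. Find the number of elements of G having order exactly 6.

6

An element (a,b) has order lcm(ord(a), ord(b)); count pairs with lcm equal to 6.
Enumerating gives 6 such elements.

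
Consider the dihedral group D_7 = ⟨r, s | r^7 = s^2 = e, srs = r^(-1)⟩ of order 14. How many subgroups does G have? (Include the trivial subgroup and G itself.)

10

|G| = 14, so by Lagrange every subgroup order divides 14. Divisors: 1, 2, 7, 14.
Subgroups by order — order 1: 1; order 2: 7; order 7: 1; order 14: 1.
Total: 1 + 7 + 1 + 1 = 10.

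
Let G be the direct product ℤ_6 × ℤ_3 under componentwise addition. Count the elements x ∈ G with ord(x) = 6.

An element (a,b) has order lcm(ord(a), ord(b)); count pairs with lcm equal to 6.
Enumerating gives 8 such elements.

8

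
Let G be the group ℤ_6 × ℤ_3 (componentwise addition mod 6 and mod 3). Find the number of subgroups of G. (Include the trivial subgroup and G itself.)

|G| = 18, so by Lagrange every subgroup order divides 18. Divisors: 1, 2, 3, 6, 9, 18.
Subgroups by order — order 1: 1; order 2: 1; order 3: 4; order 6: 4; order 9: 1; order 18: 1.
Total: 1 + 1 + 4 + 4 + 1 + 1 = 12.

12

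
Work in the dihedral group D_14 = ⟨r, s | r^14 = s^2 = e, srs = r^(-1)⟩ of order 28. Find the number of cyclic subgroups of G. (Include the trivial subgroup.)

Group the elements of G by the cyclic subgroup they generate; each cyclic subgroup of order d accounts for φ(d) elements.
Cyclic subgroups by order — order 1: 1; order 2: 15; order 7: 1; order 14: 1.
Total: 18.

18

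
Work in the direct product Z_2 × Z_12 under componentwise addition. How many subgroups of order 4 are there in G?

3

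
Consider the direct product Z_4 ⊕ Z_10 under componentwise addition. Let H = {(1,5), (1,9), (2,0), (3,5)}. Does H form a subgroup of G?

The identity (0,0) ∉ H, so H is not a subgroup.

No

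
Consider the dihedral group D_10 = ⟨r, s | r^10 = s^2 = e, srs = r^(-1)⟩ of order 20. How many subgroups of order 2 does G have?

11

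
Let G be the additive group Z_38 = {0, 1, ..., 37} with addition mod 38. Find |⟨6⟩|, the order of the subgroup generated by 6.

In Z_38, the order of an element a is n/gcd(a, n).
gcd(6, 38) = 2, so |⟨6⟩| = 38/2 = 19.

19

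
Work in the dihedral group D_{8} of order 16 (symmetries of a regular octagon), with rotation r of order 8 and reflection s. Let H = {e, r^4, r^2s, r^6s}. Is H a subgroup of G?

Yes

|H| = 4 divides |G| = 16, consistent with Lagrange.
H contains the identity, every element's inverse is in H, and H is closed under ·: it is a subgroup.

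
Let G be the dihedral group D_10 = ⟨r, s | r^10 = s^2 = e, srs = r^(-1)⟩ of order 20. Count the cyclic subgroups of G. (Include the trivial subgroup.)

Each element a generates a cyclic subgroup ⟨a⟩; distinct elements may generate the same one (a cyclic group of order d has φ(d) generators).
Cyclic subgroups by order — order 1: 1; order 2: 11; order 5: 1; order 10: 1.
Total: 14.

14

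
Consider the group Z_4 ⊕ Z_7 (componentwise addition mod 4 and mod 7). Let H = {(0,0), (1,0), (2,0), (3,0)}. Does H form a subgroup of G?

|H| = 4 divides |G| = 28, consistent with Lagrange.
H contains the identity, every element's inverse is in H, and H is closed under +: it is a subgroup.
In fact H = ⟨(1,0)⟩.

Yes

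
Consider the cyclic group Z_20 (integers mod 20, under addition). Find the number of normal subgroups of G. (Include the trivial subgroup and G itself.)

G is abelian, so every subgroup is normal.
G has 6 subgroups in total, hence 6 normal subgroups.

6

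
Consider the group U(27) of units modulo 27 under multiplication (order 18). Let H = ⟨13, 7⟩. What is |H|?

|⟨13⟩| = 9 and |⟨7⟩| = 9, so |H| is a multiple of lcm(9, 9) = 9 and divides |G| = 18.
Closing under the operation: H = {1, 4, 7, 10, 13, 16, 19, 22, 25}, so |H| = 9.

9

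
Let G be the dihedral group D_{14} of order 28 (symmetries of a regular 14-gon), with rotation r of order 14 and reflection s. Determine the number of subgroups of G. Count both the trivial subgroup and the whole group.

28

|G| = 28, so by Lagrange every subgroup order divides 28. Divisors: 1, 2, 4, 7, 14, 28.
Subgroups by order — order 1: 1; order 2: 15; order 4: 7; order 7: 1; order 14: 3; order 28: 1.
Total: 1 + 15 + 7 + 1 + 3 + 1 = 28.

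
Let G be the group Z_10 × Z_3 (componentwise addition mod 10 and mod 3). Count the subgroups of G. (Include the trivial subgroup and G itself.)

|G| = 30, so by Lagrange every subgroup order divides 30. Divisors: 1, 2, 3, 5, 6, 10, 15, 30.
Subgroups by order — order 1: 1; order 2: 1; order 3: 1; order 5: 1; order 6: 1; order 10: 1; order 15: 1; order 30: 1.
Total: 1 + 1 + 1 + 1 + 1 + 1 + 1 + 1 = 8.

8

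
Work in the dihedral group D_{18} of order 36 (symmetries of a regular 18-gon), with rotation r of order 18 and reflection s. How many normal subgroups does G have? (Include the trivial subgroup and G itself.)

9

G has 45 subgroups. Checking conjugation-invariance by order — order 1: 1/1 normal; order 2: 1/19 normal; order 3: 1/1 normal; order 4: 0/9 normal; order 6: 1/7 normal; order 9: 1/1 normal; order 12: 0/3 normal; order 18: 3/3 normal; order 36: 1/1 normal.
Total normal subgroups: 9.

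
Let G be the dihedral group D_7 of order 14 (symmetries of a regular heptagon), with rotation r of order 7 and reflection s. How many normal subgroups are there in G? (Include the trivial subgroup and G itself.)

G has 10 subgroups. Checking conjugation-invariance by order — order 1: 1/1 normal; order 2: 0/7 normal; order 7: 1/1 normal; order 14: 1/1 normal.
Total normal subgroups: 3.

3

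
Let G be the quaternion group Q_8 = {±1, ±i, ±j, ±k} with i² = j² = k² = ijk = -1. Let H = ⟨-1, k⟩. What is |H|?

|⟨-1⟩| = 2 and |⟨k⟩| = 4, so |H| is a multiple of lcm(2, 4) = 4 and divides |G| = 8.
Closing under the operation: H = {1, -1, k, -k}, so |H| = 4.

4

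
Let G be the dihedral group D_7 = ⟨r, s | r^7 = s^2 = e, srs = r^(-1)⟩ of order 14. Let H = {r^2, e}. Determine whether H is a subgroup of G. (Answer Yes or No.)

r^2 ∈ H but its inverse r^5 ∉ H, so H is not a subgroup.

No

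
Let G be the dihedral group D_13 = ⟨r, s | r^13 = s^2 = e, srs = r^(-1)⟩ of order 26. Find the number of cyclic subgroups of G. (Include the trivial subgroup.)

15

A cyclic subgroup of order d is generated by each of its φ(d) elements of order d, so the cyclic subgroups of order d number (#elements of order d)/φ(d).
Cyclic subgroups by order — order 1: 1; order 2: 13; order 13: 1.
Total: 15.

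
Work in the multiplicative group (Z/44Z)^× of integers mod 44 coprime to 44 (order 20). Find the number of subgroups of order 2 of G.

|G| = 20 and 2 | 20, so subgroups of order 2 are possible by Lagrange.
The subgroups of order 2 are: {1, 21}; {1, 23}; {1, 43}.
So G has 3 subgroups of order 2.

3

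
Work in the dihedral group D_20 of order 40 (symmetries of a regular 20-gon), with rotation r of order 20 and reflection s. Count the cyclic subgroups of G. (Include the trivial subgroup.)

26

Each element a generates a cyclic subgroup ⟨a⟩; distinct elements may generate the same one (a cyclic group of order d has φ(d) generators).
Cyclic subgroups by order — order 1: 1; order 2: 21; order 4: 1; order 5: 1; order 10: 1; order 20: 1.
Total: 26.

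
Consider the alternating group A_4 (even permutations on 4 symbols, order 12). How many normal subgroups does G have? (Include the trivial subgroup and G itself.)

3

G has 10 subgroups. Checking conjugation-invariance by order — order 1: 1/1 normal; order 2: 0/3 normal; order 3: 0/4 normal; order 4: 1/1 normal; order 12: 1/1 normal.
Total normal subgroups: 3.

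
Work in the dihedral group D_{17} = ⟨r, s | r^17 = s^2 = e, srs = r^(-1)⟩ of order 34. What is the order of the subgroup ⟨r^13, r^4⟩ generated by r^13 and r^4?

|⟨r^13⟩| = 17 and |⟨r^4⟩| = 17, so |H| is a multiple of lcm(17, 17) = 17 and divides |G| = 34.
Closing under the operation: H = {e, r, r^2, r^3, r^4, r^5, r^6, r^7, r^8, r^9, r^10, r^11, r^12, r^13, r^14, r^15, r^16}, so |H| = 17.

17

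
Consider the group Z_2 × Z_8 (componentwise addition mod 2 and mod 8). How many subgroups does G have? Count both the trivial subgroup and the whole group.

11

|G| = 16, so by Lagrange every subgroup order divides 16. Divisors: 1, 2, 4, 8, 16.
Subgroups by order — order 1: 1; order 2: 3; order 4: 3; order 8: 3; order 16: 1.
Total: 1 + 3 + 3 + 3 + 1 = 11.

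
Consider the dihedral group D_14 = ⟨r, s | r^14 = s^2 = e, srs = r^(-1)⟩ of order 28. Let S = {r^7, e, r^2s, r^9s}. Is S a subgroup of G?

|S| = 4 divides |G| = 28, consistent with Lagrange.
S contains the identity, every element's inverse is in S, and S is closed under ·: it is a subgroup.

Yes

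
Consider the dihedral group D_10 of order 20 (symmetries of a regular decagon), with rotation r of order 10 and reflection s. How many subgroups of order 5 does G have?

|G| = 20 and 5 | 20, so subgroups of order 5 are possible by Lagrange.
The subgroups of order 5 are: {e, r^2, r^4, r^6, r^8}.
So G has 1 subgroup of order 5.

1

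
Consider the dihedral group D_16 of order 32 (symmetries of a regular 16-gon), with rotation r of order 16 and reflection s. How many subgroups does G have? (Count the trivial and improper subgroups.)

36

|G| = 32, so by Lagrange every subgroup order divides 32. Divisors: 1, 2, 4, 8, 16, 32.
Subgroups by order — order 1: 1; order 2: 17; order 4: 9; order 8: 5; order 16: 3; order 32: 1.
Total: 1 + 17 + 9 + 5 + 3 + 1 = 36.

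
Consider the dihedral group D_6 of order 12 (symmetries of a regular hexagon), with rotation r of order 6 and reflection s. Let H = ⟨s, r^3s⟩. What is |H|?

4

|⟨s⟩| = 2 and |⟨r^3s⟩| = 2, so |H| is a multiple of lcm(2, 2) = 2 and divides |G| = 12.
Closing under the operation: H = {e, r^3, s, r^3s}, so |H| = 4.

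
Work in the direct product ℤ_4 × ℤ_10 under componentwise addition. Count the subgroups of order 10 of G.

|G| = 40 and 10 | 40, so subgroups of order 10 are possible by Lagrange.
The subgroups of order 10 are: {(0,0), (0,1), (0,2), (0,3), (0,4), (0,5), (0,6), (0,7), (0,8), (0,9)}; {(0,0), (0,2), (0,4), (0,6), (0,8), (2,0), (2,2), (2,4), (2,6), (2,8)}; {(0,0), (0,2), (0,4), (0,6), (0,8), (2,1), (2,3), (2,5), (2,7), (2,9)}.
So G has 3 subgroups of order 10.

3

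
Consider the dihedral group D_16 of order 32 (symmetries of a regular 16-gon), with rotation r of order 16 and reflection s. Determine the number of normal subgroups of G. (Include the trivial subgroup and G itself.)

8

G has 36 subgroups. Checking conjugation-invariance by order — order 1: 1/1 normal; order 2: 1/17 normal; order 4: 1/9 normal; order 8: 1/5 normal; order 16: 3/3 normal; order 32: 1/1 normal.
Total normal subgroups: 8.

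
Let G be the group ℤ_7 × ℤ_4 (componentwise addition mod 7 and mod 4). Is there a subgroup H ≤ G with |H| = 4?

4 | 28. A subgroup of order 4 is {(0,0), (0,1), (0,2), (0,3)}.

Yes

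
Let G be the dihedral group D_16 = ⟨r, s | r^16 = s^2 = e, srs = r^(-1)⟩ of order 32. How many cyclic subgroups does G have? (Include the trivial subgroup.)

Each element a generates a cyclic subgroup ⟨a⟩; distinct elements may generate the same one (a cyclic group of order d has φ(d) generators).
Cyclic subgroups by order — order 1: 1; order 2: 17; order 4: 1; order 8: 1; order 16: 1.
Total: 21.

21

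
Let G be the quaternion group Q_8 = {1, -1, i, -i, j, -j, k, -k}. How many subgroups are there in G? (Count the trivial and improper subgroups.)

6

|G| = 8, so by Lagrange every subgroup order divides 8. Divisors: 1, 2, 4, 8.
Subgroups by order — order 1: 1; order 2: 1; order 4: 3; order 8: 1.
Total: 1 + 1 + 3 + 1 = 6.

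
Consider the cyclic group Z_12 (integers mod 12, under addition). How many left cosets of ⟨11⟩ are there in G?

|⟨11⟩| = 12 and |G| = 12.
By Lagrange, [G : H] = |G|/|H| = 12/12 = 1.

1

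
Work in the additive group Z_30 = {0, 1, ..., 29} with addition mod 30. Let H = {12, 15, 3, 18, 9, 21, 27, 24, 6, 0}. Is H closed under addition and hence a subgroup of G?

Yes

|H| = 10 divides |G| = 30, consistent with Lagrange.
H contains the identity, every element's inverse is in H, and H is closed under +: it is a subgroup.
In fact H = ⟨3⟩.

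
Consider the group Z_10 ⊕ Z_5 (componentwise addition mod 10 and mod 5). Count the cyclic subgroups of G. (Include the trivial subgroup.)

14

Each element a generates a cyclic subgroup ⟨a⟩; distinct elements may generate the same one (a cyclic group of order d has φ(d) generators).
Cyclic subgroups by order — order 1: 1; order 2: 1; order 5: 6; order 10: 6.
Total: 14.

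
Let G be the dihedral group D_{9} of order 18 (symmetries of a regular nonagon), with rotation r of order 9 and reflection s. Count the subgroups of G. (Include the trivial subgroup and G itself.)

16

|G| = 18, so by Lagrange every subgroup order divides 18. Divisors: 1, 2, 3, 6, 9, 18.
Subgroups by order — order 1: 1; order 2: 9; order 3: 1; order 6: 3; order 9: 1; order 18: 1.
Total: 1 + 9 + 1 + 3 + 1 + 1 = 16.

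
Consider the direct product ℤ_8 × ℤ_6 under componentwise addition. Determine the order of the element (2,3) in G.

4

The order of (2,3) in Z_8 × Z_6 is lcm(ord(2) in Z_8, ord(3) in Z_6).
ord(2) = 4 and ord(3) = 2, so |⟨(2,3)⟩| = lcm(4, 2) = 4.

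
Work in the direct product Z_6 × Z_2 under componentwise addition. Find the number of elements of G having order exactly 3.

An element (a,b) has order lcm(ord(a), ord(b)); count pairs with lcm equal to 3.
Enumerating gives 2 such elements.

2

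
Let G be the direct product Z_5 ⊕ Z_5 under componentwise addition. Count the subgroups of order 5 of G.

6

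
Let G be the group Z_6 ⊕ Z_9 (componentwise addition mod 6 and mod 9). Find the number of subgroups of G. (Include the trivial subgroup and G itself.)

20

|G| = 54, so by Lagrange every subgroup order divides 54. Divisors: 1, 2, 3, 6, 9, 18, 27, 54.
Subgroups by order — order 1: 1; order 2: 1; order 3: 4; order 6: 4; order 9: 4; order 18: 4; order 27: 1; order 54: 1.
Total: 1 + 1 + 4 + 4 + 4 + 4 + 1 + 1 = 20.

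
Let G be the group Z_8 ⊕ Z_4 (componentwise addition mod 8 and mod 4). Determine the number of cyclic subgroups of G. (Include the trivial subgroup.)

14

Each element a generates a cyclic subgroup ⟨a⟩; distinct elements may generate the same one (a cyclic group of order d has φ(d) generators).
Cyclic subgroups by order — order 1: 1; order 2: 3; order 4: 6; order 8: 4.
Total: 14.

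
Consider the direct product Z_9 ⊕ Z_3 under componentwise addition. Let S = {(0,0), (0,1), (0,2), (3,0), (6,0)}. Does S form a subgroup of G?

No

|S| = 5 does not divide |G| = 27, so by Lagrange S is not a subgroup.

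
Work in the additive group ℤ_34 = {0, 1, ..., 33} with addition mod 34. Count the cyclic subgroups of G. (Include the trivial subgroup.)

Each element a generates a cyclic subgroup ⟨a⟩; distinct elements may generate the same one (a cyclic group of order d has φ(d) generators).
Cyclic subgroups by order — order 1: 1; order 2: 1; order 17: 1; order 34: 1.
Total: 4.

4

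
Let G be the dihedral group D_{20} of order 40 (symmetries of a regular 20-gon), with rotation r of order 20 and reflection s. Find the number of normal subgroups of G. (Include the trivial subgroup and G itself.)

G has 48 subgroups. Checking conjugation-invariance by order — order 1: 1/1 normal; order 2: 1/21 normal; order 4: 1/11 normal; order 5: 1/1 normal; order 8: 0/5 normal; order 10: 1/5 normal; order 20: 3/3 normal; order 40: 1/1 normal.
Total normal subgroups: 9.

9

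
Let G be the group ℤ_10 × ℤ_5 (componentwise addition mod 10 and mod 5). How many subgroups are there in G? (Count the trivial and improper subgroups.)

|G| = 50, so by Lagrange every subgroup order divides 50. Divisors: 1, 2, 5, 10, 25, 50.
Subgroups by order — order 1: 1; order 2: 1; order 5: 6; order 10: 6; order 25: 1; order 50: 1.
Total: 1 + 1 + 6 + 6 + 1 + 1 = 16.

16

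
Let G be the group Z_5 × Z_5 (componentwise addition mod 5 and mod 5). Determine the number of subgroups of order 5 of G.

6

|G| = 25 and 5 | 25, so subgroups of order 5 are possible by Lagrange.
The subgroups of order 5 are: {(0,0), (0,1), (0,2), (0,3), (0,4)}; {(0,0), (1,0), (2,0), (3,0), (4,0)}; {(0,0), (1,1), (2,2), (3,3), (4,4)}; {(0,0), (1,2), (2,4), (3,1), (4,3)}; … (6 in all).
So G has 6 subgroups of order 5.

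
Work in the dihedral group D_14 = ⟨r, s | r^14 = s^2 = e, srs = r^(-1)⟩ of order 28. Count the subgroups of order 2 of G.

15

|G| = 28 and 2 | 28, so subgroups of order 2 are possible by Lagrange.
The subgroups of order 2 are: {e, r^10s}; {e, r^11s}; {e, r^12s}; {e, r^13s}; … (15 in all).
So G has 15 subgroups of order 2.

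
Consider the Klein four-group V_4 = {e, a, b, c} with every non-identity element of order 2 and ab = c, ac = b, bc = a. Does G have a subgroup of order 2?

Yes

2 | 4. A subgroup of order 2 is {e, a}.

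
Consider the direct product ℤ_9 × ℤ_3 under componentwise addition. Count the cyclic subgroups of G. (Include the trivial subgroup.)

8

A cyclic subgroup of order d is generated by each of its φ(d) elements of order d, so the cyclic subgroups of order d number (#elements of order d)/φ(d).
Cyclic subgroups by order — order 1: 1; order 3: 4; order 9: 3.
Total: 8.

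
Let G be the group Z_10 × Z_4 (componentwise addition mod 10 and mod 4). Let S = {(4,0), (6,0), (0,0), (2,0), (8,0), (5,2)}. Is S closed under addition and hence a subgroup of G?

|S| = 6 does not divide |G| = 40, so by Lagrange S is not a subgroup.

No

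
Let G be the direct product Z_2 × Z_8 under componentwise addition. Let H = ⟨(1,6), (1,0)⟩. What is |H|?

8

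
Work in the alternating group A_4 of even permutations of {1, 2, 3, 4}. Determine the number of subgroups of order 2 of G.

3

|G| = 12 and 2 | 12, so subgroups of order 2 are possible by Lagrange.
The subgroups of order 2 are: {e, (1 2)(3 4)}; {e, (1 3)(2 4)}; {e, (1 4)(2 3)}.
So G has 3 subgroups of order 2.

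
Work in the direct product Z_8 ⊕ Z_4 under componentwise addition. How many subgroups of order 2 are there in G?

|G| = 32 and 2 | 32, so subgroups of order 2 are possible by Lagrange.
The subgroups of order 2 are: {(0,0), (0,2)}; {(0,0), (4,0)}; {(0,0), (4,2)}.
So G has 3 subgroups of order 2.

3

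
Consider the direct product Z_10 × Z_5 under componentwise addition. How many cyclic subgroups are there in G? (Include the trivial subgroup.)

14

A cyclic subgroup of order d is generated by each of its φ(d) elements of order d, so the cyclic subgroups of order d number (#elements of order d)/φ(d).
Cyclic subgroups by order — order 1: 1; order 2: 1; order 5: 6; order 10: 6.
Total: 14.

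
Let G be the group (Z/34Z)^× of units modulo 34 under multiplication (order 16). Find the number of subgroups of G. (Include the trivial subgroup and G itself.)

|G| = 16, so by Lagrange every subgroup order divides 16. Divisors: 1, 2, 4, 8, 16.
Subgroups by order — order 1: 1; order 2: 1; order 4: 1; order 8: 1; order 16: 1.
Total: 1 + 1 + 1 + 1 + 1 = 5.

5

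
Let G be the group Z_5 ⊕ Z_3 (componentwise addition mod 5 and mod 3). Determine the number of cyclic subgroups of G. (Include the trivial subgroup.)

4

Group the elements of G by the cyclic subgroup they generate; each cyclic subgroup of order d accounts for φ(d) elements.
Cyclic subgroups by order — order 1: 1; order 3: 1; order 5: 1; order 15: 1.
Total: 4.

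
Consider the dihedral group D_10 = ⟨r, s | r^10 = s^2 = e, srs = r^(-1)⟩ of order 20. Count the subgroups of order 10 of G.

|G| = 20 and 10 | 20, so subgroups of order 10 are possible by Lagrange.
The subgroups of order 10 are: {e, r, r^2, r^3, r^4, r^5, r^6, r^7, r^8, r^9}; {e, r^2, r^4, r^6, r^8, s, r^2s, r^4s, r^6s, r^8s}; {e, r^2, r^4, r^6, r^8, rs, r^3s, r^5s, r^7s, r^9s}.
So G has 3 subgroups of order 10.

3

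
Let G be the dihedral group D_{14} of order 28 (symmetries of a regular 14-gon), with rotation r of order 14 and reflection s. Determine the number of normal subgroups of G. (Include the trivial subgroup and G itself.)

7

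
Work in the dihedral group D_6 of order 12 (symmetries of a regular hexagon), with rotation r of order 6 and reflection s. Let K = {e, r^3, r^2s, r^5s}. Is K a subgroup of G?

Yes

|K| = 4 divides |G| = 12, consistent with Lagrange.
K contains the identity, every element's inverse is in K, and K is closed under ·: it is a subgroup.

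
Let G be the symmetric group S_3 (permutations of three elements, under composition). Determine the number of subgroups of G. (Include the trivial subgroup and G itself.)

|G| = 6, so by Lagrange every subgroup order divides 6. Divisors: 1, 2, 3, 6.
Subgroups by order — order 1: 1; order 2: 3; order 3: 1; order 6: 1.
Total: 1 + 3 + 1 + 1 = 6.

6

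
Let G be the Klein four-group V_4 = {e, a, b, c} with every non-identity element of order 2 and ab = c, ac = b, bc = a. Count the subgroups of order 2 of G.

|G| = 4 and 2 | 4, so subgroups of order 2 are possible by Lagrange.
The subgroups of order 2 are: {e, a}; {e, b}; {e, c}.
So G has 3 subgroups of order 2.

3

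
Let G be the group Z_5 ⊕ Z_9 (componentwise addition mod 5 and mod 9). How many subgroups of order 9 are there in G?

1

|G| = 45 and 9 | 45, so subgroups of order 9 are possible by Lagrange.
The subgroups of order 9 are: {(0,0), (0,1), (0,2), (0,3), (0,4), (0,5), (0,6), (0,7), (0,8)}.
So G has 1 subgroup of order 9.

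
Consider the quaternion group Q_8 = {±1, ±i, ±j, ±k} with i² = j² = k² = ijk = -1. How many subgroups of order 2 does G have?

1

|G| = 8 and 2 | 8, so subgroups of order 2 are possible by Lagrange.
The subgroups of order 2 are: {1, -1}.
So G has 1 subgroup of order 2.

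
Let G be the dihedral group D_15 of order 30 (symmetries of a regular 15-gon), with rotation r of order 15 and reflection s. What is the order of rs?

2

Computing powers of rs: the smallest k with (rs)^k = e is k = 2.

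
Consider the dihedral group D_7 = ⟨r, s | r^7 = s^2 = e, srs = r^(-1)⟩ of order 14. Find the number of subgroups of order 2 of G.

|G| = 14 and 2 | 14, so subgroups of order 2 are possible by Lagrange.
The subgroups of order 2 are: {e, r^2s}; {e, r^3s}; {e, r^4s}; {e, r^5s}; … (7 in all).
So G has 7 subgroups of order 2.

7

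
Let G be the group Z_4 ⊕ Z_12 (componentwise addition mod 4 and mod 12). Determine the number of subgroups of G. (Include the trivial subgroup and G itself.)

|G| = 48, so by Lagrange every subgroup order divides 48. Divisors: 1, 2, 3, 4, 6, 8, 12, 16, 24, 48.
Subgroups by order — order 1: 1; order 2: 3; order 3: 1; order 4: 7; order 6: 3; order 8: 3; order 12: 7; order 16: 1; order 24: 3; order 48: 1.
Total: 1 + 3 + 1 + 7 + 3 + 3 + 7 + 1 + 3 + 1 = 30.

30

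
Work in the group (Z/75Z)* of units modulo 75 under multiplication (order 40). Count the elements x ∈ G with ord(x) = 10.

12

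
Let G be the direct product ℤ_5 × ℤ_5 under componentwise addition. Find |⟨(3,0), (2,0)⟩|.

5

|⟨(3,0)⟩| = 5 and |⟨(2,0)⟩| = 5, so |H| is a multiple of lcm(5, 5) = 5 and divides |G| = 25.
Closing under the operation: H = {(0,0), (1,0), (2,0), (3,0), (4,0)}, so |H| = 5.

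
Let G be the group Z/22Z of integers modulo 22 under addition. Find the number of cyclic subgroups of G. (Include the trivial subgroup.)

Group the elements of G by the cyclic subgroup they generate; each cyclic subgroup of order d accounts for φ(d) elements.
Cyclic subgroups by order — order 1: 1; order 2: 1; order 11: 1; order 22: 1.
Total: 4.

4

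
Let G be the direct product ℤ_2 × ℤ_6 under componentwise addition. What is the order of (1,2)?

The order of (1,2) in Z_2 × Z_6 is lcm(ord(1) in Z_2, ord(2) in Z_6).
ord(1) = 2 and ord(2) = 3, so |⟨(1,2)⟩| = lcm(2, 3) = 6.

6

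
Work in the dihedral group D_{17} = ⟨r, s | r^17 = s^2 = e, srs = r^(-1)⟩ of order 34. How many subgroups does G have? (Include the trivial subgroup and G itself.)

20

|G| = 34, so by Lagrange every subgroup order divides 34. Divisors: 1, 2, 17, 34.
Subgroups by order — order 1: 1; order 2: 17; order 17: 1; order 34: 1.
Total: 1 + 17 + 1 + 1 = 20.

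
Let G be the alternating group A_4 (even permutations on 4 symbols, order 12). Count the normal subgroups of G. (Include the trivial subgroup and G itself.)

G has 10 subgroups. Checking conjugation-invariance by order — order 1: 1/1 normal; order 2: 0/3 normal; order 3: 0/4 normal; order 4: 1/1 normal; order 12: 1/1 normal.
Total normal subgroups: 3.

3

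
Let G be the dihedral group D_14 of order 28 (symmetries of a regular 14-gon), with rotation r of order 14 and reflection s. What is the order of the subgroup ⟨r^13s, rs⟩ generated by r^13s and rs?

|⟨r^13s⟩| = 2 and |⟨rs⟩| = 2, so |H| is a multiple of lcm(2, 2) = 2 and divides |G| = 28.
Closing under the operation: H = {e, r^2, r^4, r^6, r^8, r^10, r^12, rs, r^3s, r^5s, r^7s, r^9s, r^11s, r^13s}, so |H| = 14.

14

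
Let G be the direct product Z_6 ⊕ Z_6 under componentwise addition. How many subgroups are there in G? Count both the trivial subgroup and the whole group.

30

|G| = 36, so by Lagrange every subgroup order divides 36. Divisors: 1, 2, 3, 4, 6, 9, 12, 18, 36.
Subgroups by order — order 1: 1; order 2: 3; order 3: 4; order 4: 1; order 6: 12; order 9: 1; order 12: 4; order 18: 3; order 36: 1.
Total: 1 + 3 + 4 + 1 + 12 + 1 + 4 + 3 + 1 = 30.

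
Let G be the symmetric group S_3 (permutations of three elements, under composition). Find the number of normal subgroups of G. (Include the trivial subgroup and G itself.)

G has 6 subgroups. Checking conjugation-invariance by order — order 1: 1/1 normal; order 2: 0/3 normal; order 3: 1/1 normal; order 6: 1/1 normal.
Total normal subgroups: 3.

3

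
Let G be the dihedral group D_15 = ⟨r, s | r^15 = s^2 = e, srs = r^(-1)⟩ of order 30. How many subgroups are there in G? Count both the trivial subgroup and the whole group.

|G| = 30, so by Lagrange every subgroup order divides 30. Divisors: 1, 2, 3, 5, 6, 10, 15, 30.
Subgroups by order — order 1: 1; order 2: 15; order 3: 1; order 5: 1; order 6: 5; order 10: 3; order 15: 1; order 30: 1.
Total: 1 + 15 + 1 + 1 + 5 + 3 + 1 + 1 = 28.

28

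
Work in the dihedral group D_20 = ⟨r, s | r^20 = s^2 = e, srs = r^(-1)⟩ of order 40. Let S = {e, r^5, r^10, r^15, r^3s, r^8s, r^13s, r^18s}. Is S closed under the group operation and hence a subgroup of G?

|S| = 8 divides |G| = 40, consistent with Lagrange.
S contains the identity, every element's inverse is in S, and S is closed under ·: it is a subgroup.

Yes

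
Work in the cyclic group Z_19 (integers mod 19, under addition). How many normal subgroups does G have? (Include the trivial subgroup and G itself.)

2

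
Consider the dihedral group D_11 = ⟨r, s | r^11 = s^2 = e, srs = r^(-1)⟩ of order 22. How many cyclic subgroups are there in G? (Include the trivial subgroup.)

Each element a generates a cyclic subgroup ⟨a⟩; distinct elements may generate the same one (a cyclic group of order d has φ(d) generators).
Cyclic subgroups by order — order 1: 1; order 2: 11; order 11: 1.
Total: 13.

13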